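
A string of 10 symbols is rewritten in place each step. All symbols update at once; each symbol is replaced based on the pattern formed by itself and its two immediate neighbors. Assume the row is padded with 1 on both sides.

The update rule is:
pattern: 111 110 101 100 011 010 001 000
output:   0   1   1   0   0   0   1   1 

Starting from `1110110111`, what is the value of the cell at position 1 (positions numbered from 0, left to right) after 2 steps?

1

0011011000
0101101011
position 1 holds 1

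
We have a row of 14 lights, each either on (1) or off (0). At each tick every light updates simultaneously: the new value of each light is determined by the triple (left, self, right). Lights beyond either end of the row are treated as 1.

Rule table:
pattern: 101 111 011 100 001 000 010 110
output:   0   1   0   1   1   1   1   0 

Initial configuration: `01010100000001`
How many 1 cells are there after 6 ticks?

8

tick 1: 01010111111110
tick 2: 01010011111100
tick 3: 01011101111011
tick 4: 01001000110001
tick 5: 01111111001110
tick 6: 00111110110100
count of 1: 8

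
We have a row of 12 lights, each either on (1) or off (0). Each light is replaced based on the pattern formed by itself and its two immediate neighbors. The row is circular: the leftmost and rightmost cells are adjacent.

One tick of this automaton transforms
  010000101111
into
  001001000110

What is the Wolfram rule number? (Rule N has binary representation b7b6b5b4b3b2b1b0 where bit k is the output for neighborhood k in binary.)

position 9: 111 → 1  (bit 7 = 1)
position 11: 110 → 0  (bit 6 = 0)
position 0: 101 → 0  (bit 5 = 0)
position 2: 100 → 1  (bit 4 = 1)
position 8: 011 → 0  (bit 3 = 0)
position 1: 010 → 0  (bit 2 = 0)
position 5: 001 → 1  (bit 1 = 1)
position 3: 000 → 0  (bit 0 = 0)
bits b7..b0 = 10010010 = 146

146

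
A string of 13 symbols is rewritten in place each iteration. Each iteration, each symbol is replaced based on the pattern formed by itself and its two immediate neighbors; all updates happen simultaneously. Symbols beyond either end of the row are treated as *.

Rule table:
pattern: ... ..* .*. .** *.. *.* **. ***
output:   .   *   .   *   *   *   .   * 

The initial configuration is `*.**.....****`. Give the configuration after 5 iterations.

*.*.*********

.**.*...*****
**.*.*.******
*.*.*.*******
.*.*.********
*.*.*********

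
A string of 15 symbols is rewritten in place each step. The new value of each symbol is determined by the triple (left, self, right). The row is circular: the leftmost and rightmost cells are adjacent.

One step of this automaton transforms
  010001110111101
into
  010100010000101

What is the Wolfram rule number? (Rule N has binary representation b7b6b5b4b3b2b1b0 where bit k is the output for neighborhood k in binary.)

69

position 6: 111 → 0  (bit 7 = 0)
position 7: 110 → 1  (bit 6 = 1)
position 0: 101 → 0  (bit 5 = 0)
position 2: 100 → 0  (bit 4 = 0)
position 5: 011 → 0  (bit 3 = 0)
position 1: 010 → 1  (bit 2 = 1)
position 4: 001 → 0  (bit 1 = 0)
position 3: 000 → 1  (bit 0 = 1)
bits b7..b0 = 01000101 = 69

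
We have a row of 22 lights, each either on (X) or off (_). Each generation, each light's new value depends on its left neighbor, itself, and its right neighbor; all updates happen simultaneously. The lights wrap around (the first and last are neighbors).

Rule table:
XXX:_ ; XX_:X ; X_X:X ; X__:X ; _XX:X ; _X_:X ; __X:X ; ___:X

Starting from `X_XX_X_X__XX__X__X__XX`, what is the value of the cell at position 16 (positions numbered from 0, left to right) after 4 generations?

generation 1: XXXXXXXXXXXXXXXXXXXXX_
generation 2: X___________________XX
generation 3: XXXXXXXXXXXXXXXXXXXXX_  (repeats generation 1; period 2)
generation 4: X___________________XX
position 16 holds _

_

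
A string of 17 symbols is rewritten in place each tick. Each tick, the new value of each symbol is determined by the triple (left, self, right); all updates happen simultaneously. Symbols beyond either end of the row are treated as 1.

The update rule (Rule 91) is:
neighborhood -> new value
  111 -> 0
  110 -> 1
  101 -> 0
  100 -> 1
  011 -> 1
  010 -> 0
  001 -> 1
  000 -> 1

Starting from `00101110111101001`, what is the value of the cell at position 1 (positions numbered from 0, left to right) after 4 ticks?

0

tick 1: 11001010100100111
tick 2: 01110000011011100
tick 3: 01011111111010111
tick 4: 00010000001000100
position 1 holds 0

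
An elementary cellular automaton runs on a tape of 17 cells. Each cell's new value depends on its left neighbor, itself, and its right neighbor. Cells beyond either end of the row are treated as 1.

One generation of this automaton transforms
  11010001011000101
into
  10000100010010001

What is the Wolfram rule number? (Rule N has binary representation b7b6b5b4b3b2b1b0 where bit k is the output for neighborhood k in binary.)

position 0: 111 → 1  (bit 7 = 1)
position 1: 110 → 0  (bit 6 = 0)
position 2: 101 → 0  (bit 5 = 0)
position 4: 100 → 0  (bit 4 = 0)
position 9: 011 → 1  (bit 3 = 1)
position 3: 010 → 0  (bit 2 = 0)
position 6: 001 → 0  (bit 1 = 0)
position 5: 000 → 1  (bit 0 = 1)
bits b7..b0 = 10001001 = 137

137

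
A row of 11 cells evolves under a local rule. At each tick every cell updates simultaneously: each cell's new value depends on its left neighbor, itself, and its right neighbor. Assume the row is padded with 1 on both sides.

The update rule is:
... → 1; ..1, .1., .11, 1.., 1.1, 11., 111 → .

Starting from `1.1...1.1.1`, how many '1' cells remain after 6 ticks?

6

....1......
.11...1111.
....1......  (repeats tick 1; period 2)
tick 6: .11...1111.
count of 1: 6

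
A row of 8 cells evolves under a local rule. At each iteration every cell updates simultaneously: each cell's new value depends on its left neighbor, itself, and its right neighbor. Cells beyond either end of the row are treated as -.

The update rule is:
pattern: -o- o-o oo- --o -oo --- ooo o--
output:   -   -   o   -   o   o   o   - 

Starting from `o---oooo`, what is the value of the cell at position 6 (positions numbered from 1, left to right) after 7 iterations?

--o-oooo
o---oooo  (repeats iteration 0; period 2)
iteration 7: --o-oooo
position 6 holds o

o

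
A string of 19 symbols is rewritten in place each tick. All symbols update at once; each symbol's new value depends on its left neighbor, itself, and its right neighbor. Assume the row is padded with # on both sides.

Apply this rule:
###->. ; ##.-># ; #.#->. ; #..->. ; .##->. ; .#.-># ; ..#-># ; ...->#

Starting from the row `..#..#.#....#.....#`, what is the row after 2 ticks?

.##.##.#.####.####.
..#..#.#....#....#.

..#..#.#....#....#.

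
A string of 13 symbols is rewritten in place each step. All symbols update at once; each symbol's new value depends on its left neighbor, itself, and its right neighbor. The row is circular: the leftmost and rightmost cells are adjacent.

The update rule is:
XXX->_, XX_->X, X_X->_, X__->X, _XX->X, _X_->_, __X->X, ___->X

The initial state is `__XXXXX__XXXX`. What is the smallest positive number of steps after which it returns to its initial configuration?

XXX___XXXX__X
__XXXXX__XXXX

2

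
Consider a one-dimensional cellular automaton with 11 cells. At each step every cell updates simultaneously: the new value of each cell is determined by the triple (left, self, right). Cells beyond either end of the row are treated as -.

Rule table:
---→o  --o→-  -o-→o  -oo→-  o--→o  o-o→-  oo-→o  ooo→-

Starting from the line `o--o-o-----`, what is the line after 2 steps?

oo-o-oooooo
-o-o------o

-o-o------o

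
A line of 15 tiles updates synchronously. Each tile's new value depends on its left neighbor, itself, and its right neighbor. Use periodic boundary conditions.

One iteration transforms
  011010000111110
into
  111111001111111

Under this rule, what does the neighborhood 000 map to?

At position 6 the neighborhood is 000; the next row has 0 there.

0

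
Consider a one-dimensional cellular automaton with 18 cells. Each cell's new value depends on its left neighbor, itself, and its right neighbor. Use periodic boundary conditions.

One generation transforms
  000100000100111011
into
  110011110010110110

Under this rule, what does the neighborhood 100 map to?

At position 0 the neighborhood is 100; the next row has 1 there.

1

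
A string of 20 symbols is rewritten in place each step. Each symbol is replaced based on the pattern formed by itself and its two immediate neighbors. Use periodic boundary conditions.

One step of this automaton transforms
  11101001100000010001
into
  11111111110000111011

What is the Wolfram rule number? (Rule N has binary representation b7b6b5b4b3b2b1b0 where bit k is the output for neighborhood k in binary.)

254

position 0: 111 → 1  (bit 7 = 1)
position 2: 110 → 1  (bit 6 = 1)
position 3: 101 → 1  (bit 5 = 1)
position 5: 100 → 1  (bit 4 = 1)
position 7: 011 → 1  (bit 3 = 1)
position 4: 010 → 1  (bit 2 = 1)
position 6: 001 → 1  (bit 1 = 1)
position 10: 000 → 0  (bit 0 = 0)
bits b7..b0 = 11111110 = 254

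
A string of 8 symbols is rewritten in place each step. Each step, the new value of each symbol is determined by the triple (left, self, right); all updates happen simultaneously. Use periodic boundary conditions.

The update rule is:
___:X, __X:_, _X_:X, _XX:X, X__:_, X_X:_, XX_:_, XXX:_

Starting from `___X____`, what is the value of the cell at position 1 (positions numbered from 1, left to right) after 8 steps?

_

XX_X_XXX
___X_X__
XX_X_X_X
___X_X_X
_X_X_X_X
_X_X_X_X  (fixed point — unchanged through step 8)
position 1 holds _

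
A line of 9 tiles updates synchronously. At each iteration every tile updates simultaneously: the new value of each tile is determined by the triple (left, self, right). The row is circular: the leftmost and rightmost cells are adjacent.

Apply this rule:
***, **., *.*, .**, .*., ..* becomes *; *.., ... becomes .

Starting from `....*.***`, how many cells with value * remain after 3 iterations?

iteration 1: ...******
iteration 2: ..*******
iteration 3: .********
count of *: 8

8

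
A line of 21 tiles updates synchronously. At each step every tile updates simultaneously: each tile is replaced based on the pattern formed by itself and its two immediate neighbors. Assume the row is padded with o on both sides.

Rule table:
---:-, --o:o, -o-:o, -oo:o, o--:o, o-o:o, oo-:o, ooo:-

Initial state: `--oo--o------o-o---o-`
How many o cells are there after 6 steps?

13

step 1: oooooooo----ooooo-ooo
step 2: -------oo--oo---ooo--
step 3: o-----oooooooo-oo-ooo
step 4: oo---oo------oooooo--
step 5: -oo-oooo----oo----ooo
step 6: ooooo--oo--oooo--oo--
count of o: 13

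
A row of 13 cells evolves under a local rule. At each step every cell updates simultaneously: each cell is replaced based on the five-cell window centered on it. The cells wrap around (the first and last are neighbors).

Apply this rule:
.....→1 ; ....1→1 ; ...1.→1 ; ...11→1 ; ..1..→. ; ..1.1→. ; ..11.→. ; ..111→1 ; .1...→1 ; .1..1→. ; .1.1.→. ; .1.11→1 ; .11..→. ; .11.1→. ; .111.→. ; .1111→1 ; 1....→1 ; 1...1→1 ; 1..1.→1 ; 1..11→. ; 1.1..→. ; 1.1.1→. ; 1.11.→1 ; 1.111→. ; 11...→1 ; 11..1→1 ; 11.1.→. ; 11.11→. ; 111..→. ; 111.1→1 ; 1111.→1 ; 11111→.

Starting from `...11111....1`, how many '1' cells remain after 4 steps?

5

11111.1.1111.
.1.11..1.111.
1.11.11.1...1
..1..1...111.
count of 1: 5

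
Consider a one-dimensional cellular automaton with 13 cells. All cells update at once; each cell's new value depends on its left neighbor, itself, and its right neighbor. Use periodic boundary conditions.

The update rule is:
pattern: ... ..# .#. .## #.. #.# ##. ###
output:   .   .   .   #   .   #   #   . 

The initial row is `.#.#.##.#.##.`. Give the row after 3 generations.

...##..#.##..

..#.####.###.
...##..###.#.
...##..#.##..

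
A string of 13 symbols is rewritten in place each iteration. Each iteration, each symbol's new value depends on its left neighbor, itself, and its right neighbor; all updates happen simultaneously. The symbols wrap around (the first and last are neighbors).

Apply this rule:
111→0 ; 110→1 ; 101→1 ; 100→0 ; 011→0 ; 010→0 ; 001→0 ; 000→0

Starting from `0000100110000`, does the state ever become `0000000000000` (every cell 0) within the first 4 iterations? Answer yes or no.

iteration 1: 0000000010000
iteration 2: 0000000000000
all cells are 0 at iteration 2

yes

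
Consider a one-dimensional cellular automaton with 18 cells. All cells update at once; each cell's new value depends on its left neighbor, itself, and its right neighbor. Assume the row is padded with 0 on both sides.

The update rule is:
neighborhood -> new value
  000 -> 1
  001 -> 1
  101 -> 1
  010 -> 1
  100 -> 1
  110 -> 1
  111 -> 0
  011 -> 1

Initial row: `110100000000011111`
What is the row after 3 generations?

111111111111110001
100000000000011111
111111111111110001

111111111111110001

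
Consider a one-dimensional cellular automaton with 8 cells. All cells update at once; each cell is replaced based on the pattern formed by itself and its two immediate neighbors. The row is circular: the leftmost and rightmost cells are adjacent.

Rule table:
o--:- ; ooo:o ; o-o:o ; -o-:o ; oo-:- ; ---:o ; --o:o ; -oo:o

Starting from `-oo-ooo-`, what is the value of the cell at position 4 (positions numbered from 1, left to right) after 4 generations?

-

oo-ooo--
o-ooo--o
-ooo--oo
ooo--oo-
position 4 holds -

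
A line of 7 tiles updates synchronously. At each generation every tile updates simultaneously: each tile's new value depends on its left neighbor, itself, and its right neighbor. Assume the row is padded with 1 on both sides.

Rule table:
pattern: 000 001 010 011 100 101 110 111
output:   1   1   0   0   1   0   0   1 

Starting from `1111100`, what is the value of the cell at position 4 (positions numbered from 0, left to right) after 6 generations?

generation 1: 1111011
generation 2: 1110001
generation 3: 1101110
generation 4: 1000100
generation 5: 0111011
generation 6: 0010001
position 4 holds 0

0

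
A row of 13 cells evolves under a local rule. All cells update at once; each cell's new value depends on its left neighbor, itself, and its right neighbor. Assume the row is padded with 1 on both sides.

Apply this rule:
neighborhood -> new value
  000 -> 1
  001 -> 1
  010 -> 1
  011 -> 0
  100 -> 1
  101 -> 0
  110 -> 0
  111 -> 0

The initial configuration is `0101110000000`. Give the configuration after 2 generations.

0100001111111
0111110000000

0111110000000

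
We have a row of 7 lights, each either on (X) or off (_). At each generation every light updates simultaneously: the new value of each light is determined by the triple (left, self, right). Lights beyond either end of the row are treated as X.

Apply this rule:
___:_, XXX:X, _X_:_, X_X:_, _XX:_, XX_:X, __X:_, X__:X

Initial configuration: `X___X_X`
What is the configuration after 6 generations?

XXXXXX_

generation 1: XX_____
generation 2: XXX____
generation 3: XXXX___
generation 4: XXXXX__
generation 5: XXXXXX_
generation 6: XXXXXX_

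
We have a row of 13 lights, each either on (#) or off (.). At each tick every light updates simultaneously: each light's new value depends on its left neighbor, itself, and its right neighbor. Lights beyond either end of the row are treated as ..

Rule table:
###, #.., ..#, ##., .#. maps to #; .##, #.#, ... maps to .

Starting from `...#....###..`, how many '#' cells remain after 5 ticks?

10

..###..#.###.
.#.#####..###
##..######.##
.###.#####..#
#.##..#######
count of #: 10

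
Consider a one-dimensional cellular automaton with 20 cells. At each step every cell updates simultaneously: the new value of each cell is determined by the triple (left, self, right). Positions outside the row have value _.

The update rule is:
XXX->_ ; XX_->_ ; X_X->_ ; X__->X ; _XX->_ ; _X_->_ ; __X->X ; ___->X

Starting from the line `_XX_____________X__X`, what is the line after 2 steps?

step 1: X__XXXXXXXXXXXXX_XX_
step 2: _XX________________X

_XX________________X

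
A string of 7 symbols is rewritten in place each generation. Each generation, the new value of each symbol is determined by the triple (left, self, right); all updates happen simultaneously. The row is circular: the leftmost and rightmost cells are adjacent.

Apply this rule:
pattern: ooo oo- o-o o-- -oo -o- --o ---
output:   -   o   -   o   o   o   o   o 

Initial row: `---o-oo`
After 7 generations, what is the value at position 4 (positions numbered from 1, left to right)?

o

oooo-oo
---o-o-
oooo-oo  (repeats generation 1; period 2)
generation 7: oooo-oo
position 4 holds o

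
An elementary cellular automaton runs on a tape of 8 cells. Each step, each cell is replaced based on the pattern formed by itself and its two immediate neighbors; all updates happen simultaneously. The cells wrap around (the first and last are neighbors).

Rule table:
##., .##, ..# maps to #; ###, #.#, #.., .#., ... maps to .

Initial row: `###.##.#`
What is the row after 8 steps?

.#....##

..#.##.#
.#..##..
#..###..
..##.#.#
.###....
##.#....
##.....#
.#....##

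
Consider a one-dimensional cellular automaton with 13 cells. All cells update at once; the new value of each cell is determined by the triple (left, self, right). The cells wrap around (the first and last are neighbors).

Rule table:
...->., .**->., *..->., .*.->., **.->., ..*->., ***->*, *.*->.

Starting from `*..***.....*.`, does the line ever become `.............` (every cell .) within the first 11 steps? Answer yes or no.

....*........
.............
all cells are . at step 2

yes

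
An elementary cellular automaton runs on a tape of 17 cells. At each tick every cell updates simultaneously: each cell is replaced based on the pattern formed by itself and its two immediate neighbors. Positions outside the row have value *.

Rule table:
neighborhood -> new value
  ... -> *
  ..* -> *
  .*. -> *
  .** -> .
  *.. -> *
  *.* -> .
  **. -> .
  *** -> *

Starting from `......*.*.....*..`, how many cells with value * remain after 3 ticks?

15

tick 1: *******.*********
tick 2: ******...********
tick 3: *****.***.*******
count of *: 15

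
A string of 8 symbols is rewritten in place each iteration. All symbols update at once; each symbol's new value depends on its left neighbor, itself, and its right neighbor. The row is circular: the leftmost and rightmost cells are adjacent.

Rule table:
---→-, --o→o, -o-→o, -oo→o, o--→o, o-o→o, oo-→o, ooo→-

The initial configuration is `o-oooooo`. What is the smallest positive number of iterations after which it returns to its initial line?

iteration 1: ooo-----
iteration 2: o-oo---o
iteration 3: ooooo-oo
iteration 4: ----ooo-
iteration 5: ---oo-oo
iteration 6: o-oooooo

6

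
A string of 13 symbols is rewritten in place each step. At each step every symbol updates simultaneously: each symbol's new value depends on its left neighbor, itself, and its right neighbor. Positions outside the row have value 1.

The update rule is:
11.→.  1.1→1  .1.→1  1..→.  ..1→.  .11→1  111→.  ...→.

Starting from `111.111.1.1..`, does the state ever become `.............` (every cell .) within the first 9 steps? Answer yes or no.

...11..1111..
...1...1.....
...1...1.....  (fixed point — unchanged through step 9)
step 9 is ...1...1....., still not uniform .

no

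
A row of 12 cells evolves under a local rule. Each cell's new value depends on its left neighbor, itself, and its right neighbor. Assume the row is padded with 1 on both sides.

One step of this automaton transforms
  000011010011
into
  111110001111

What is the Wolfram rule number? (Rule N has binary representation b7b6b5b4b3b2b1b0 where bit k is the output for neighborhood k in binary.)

position 11: 111 → 1  (bit 7 = 1)
position 5: 110 → 0  (bit 6 = 0)
position 6: 101 → 0  (bit 5 = 0)
position 0: 100 → 1  (bit 4 = 1)
position 4: 011 → 1  (bit 3 = 1)
position 7: 010 → 0  (bit 2 = 0)
position 3: 001 → 1  (bit 1 = 1)
position 1: 000 → 1  (bit 0 = 1)
bits b7..b0 = 10011011 = 155

155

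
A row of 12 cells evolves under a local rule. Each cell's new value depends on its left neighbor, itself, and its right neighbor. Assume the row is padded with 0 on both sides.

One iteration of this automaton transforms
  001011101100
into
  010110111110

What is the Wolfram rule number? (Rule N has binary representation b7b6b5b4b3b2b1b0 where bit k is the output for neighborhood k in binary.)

position 5: 111 → 0  (bit 7 = 0)
position 6: 110 → 1  (bit 6 = 1)
position 3: 101 → 1  (bit 5 = 1)
position 10: 100 → 1  (bit 4 = 1)
position 4: 011 → 1  (bit 3 = 1)
position 2: 010 → 0  (bit 2 = 0)
position 1: 001 → 1  (bit 1 = 1)
position 0: 000 → 0  (bit 0 = 0)
bits b7..b0 = 01111010 = 122

122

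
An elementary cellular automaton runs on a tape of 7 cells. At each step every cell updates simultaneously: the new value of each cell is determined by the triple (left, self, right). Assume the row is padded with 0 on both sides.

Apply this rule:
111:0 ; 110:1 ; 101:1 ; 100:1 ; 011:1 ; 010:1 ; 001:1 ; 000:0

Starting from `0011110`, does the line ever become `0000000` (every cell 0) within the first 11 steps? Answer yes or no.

no

0110011
1111111
1000001
1100011
1110111
1011101
1110111  (repeats step 5; period 2)
step 11: 1110111
step 11 is 1110111, still not uniform 0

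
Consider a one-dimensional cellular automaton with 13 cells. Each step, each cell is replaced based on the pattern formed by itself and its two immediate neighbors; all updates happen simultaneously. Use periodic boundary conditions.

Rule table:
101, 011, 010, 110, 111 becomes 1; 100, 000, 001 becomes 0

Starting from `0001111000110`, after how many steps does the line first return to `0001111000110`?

1

0001111000110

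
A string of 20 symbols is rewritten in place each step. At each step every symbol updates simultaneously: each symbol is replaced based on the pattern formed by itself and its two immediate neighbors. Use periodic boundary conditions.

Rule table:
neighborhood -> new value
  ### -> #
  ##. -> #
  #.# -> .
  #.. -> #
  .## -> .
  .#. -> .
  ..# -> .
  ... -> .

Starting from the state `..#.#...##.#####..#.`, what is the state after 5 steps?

.....#...#..#####..#
#.....#...#..#####..
.#.....#...#..#####.
..#.....#...#..#####
#..#.....#...#..####

#..#.....#...#..####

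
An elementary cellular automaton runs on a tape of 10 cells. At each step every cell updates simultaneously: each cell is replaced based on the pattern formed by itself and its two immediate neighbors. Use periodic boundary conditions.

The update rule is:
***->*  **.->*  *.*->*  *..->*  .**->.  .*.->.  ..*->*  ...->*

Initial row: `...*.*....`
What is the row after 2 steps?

****.*.***

step 1: ***.*.****
step 2: ****.*.***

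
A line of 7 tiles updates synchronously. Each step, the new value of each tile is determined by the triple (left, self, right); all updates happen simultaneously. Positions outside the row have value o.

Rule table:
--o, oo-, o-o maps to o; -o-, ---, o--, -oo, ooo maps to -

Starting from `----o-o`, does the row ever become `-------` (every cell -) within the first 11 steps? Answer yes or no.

---o-o-
--o-o-o
-o-o-o-
o-o-o-o
oo-o-o-
-oo-o-o
o-oo-o-
oo-oo-o
-oo-oo-
o-oo-oo
oo-oo--
step 11 is oo-oo--, still not uniform -

no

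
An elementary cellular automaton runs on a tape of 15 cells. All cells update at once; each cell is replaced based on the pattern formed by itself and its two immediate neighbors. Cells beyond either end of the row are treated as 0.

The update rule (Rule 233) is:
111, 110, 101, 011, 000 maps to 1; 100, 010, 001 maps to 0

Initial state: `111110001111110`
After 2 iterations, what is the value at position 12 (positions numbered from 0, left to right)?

1

111110101111110
111111011111110
position 12 holds 1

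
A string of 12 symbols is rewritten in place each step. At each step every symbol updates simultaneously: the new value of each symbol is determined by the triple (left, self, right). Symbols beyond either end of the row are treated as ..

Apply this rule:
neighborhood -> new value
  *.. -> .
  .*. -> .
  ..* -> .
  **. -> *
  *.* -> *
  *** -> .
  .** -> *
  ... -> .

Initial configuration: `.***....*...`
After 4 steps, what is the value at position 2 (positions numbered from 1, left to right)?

.

step 1: .*.*........
step 2: ..*.........
step 3: ............
step 4: ............
position 2 holds .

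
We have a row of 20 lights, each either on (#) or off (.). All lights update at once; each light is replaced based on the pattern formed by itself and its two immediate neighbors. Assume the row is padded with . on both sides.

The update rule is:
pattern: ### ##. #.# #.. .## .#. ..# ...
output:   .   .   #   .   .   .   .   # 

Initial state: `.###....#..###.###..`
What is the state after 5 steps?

.....##.......#....#
####....#####...##..
.....##.......#....#  (repeats step 1; period 2)
step 5: .....##.......#....#

.....##.......#....#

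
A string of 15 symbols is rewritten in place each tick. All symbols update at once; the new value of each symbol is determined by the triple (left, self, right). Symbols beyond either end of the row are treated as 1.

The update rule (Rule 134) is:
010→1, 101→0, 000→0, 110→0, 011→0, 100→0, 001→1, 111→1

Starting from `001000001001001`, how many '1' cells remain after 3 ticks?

011000011011010
000000100000010
000001100000110
count of 1: 4

4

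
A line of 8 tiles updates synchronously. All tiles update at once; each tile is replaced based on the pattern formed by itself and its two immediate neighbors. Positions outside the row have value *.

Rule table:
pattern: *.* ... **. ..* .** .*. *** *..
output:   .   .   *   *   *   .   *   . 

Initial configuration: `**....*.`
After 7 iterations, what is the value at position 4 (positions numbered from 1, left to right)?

**...*..
**..*..*
**.*..**
**...***
**..****
**.*****
**.*****
position 4 holds *

*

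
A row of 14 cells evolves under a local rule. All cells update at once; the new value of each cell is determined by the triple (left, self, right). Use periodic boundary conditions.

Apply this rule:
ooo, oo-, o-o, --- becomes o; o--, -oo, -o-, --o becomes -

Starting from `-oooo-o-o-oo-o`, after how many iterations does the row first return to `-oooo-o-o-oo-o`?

14

o-oooo-o-o-oo-
-o-oooo-o-o-oo
o-o-oooo-o-o-o
oo-o-oooo-o-o-
-oo-o-oooo-o-o
o-oo-o-oooo-o-
-o-oo-o-oooo-o
o-o-oo-o-oooo-
-o-o-oo-o-oooo
o-o-o-oo-o-ooo
oo-o-o-oo-o-oo
ooo-o-o-oo-o-o
oooo-o-o-oo-o-
-oooo-o-o-oo-o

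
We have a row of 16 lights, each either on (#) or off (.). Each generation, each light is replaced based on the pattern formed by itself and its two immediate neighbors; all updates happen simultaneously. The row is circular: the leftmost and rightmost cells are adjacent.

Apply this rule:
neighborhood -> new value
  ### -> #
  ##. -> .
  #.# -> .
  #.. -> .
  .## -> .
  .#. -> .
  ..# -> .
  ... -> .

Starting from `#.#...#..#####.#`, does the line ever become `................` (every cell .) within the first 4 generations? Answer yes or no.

..........###...
...........#....
................
all cells are . at generation 3

yes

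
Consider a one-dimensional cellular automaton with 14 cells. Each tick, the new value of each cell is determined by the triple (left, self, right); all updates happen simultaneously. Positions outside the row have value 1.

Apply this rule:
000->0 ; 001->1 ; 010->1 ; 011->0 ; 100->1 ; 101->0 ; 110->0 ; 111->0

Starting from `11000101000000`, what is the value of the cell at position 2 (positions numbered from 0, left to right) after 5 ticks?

0

00101101100001
11100000010010
00010000111110
10111001000000
00000111100001
position 2 holds 0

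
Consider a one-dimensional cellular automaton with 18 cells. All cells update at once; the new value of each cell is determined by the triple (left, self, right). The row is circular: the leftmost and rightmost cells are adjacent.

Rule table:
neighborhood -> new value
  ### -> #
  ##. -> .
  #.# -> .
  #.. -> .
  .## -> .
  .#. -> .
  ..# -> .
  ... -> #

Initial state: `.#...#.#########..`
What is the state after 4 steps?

...#....#######..#
.#...##..#####....
...#......###..###
.#...####..#....#.

.#...####..#....#.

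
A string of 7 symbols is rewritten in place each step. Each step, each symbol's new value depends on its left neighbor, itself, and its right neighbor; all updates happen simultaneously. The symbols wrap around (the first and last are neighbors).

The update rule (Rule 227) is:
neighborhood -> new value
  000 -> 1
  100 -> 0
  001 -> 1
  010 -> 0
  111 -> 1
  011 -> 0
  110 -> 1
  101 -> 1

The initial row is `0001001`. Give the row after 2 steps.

1010100

0110010
1010100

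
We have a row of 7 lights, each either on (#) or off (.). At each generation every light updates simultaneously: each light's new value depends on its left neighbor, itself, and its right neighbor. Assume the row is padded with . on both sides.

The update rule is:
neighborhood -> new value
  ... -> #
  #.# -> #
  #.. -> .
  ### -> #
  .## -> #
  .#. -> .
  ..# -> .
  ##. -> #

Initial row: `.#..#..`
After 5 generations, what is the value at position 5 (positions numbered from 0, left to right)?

#

generation 1: ......#
generation 2: #####..
generation 3: #####.#
generation 4: ######.
generation 5: ######.
position 5 holds #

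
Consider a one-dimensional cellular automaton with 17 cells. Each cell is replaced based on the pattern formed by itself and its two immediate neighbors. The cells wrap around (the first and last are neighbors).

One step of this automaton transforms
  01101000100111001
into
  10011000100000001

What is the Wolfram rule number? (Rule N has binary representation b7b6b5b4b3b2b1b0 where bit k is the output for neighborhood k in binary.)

36

position 12: 111 → 0  (bit 7 = 0)
position 2: 110 → 0  (bit 6 = 0)
position 0: 101 → 1  (bit 5 = 1)
position 5: 100 → 0  (bit 4 = 0)
position 1: 011 → 0  (bit 3 = 0)
position 4: 010 → 1  (bit 2 = 1)
position 7: 001 → 0  (bit 1 = 0)
position 6: 000 → 0  (bit 0 = 0)
bits b7..b0 = 00100100 = 36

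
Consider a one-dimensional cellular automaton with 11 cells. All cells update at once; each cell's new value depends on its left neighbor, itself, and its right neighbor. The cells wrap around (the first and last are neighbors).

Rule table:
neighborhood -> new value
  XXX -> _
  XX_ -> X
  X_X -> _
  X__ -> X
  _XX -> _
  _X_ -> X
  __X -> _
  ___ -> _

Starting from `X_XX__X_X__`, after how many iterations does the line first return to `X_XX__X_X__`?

iteration 1: X__XX_X_XX_
iteration 2: XX__X_X__X_
iteration 3: _XX_X_XX_X_
iteration 4: __X_X__X_XX
iteration 5: X_X_XX_X__X
iteration 6: X_X__X_XX__
iteration 7: X_XX_X__XX_
iteration 8: X__X_XX__X_
iteration 9: XX_X__XX_X_
iteration 10: _X_XX__X_X_
iteration 11: _X__XX_X_XX
iteration 12: _XX__X_X__X
iteration 13: __XX_X_XX_X
iteration 14: X__X_X__X_X
iteration 15: XX_X_XX_X__
iteration 16: _X_X__X_XX_
iteration 17: _X_XX_X__XX
iteration 18: _X__X_XX__X
iteration 19: _XX_X__XX_X
iteration 20: __X_XX__X_X
iteration 21: X_X__XX_X_X
iteration 22: X_XX__X_X__

22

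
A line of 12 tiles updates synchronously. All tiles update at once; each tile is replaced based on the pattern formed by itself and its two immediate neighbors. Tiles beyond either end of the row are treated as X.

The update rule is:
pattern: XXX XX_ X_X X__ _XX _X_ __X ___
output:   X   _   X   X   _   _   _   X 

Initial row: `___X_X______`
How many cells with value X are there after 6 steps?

XX__X_XXXXX_
X_X__X_XXX_X
_X_X__X_X_X_
X_X_X__X_X_X
_X_X_X__X_X_
X_X_X_X__X_X
count of X: 6

6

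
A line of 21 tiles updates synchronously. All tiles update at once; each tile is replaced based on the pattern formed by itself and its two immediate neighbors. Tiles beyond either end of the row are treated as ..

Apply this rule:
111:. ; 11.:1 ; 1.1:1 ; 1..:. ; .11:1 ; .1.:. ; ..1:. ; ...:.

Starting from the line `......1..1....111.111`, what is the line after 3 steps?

...............11111.

step 1: ..............1.111.1
step 2: ...............11.11.
step 3: ...............11111.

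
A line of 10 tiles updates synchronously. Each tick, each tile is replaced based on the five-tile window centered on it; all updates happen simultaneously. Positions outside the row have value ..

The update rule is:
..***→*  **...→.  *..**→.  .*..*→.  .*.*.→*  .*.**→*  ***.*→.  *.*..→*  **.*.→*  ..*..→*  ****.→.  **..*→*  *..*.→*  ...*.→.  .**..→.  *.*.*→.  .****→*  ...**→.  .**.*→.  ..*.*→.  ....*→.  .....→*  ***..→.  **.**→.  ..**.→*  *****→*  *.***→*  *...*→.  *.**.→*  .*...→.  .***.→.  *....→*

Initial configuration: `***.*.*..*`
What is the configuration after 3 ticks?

.*.**.***.

*..*.**.**
*.*.**..*.
.*.**.***.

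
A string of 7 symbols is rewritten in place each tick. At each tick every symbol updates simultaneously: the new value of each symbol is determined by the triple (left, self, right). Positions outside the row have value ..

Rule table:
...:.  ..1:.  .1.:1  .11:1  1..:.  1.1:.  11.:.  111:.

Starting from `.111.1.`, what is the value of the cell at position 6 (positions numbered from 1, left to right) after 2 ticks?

tick 1: .1...1.
tick 2: .1...1.
position 6 holds 1

1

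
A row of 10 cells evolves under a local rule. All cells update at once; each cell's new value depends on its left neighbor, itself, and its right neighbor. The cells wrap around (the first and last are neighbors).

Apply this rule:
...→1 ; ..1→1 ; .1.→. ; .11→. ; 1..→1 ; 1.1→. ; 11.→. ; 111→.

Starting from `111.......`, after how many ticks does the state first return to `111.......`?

...1111111
111.......

2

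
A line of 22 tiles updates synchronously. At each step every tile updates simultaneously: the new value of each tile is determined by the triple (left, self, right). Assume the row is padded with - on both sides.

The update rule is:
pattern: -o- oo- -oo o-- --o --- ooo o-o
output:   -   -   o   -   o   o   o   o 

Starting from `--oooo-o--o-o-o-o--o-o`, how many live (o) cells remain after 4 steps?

ooooo-o--o-o-o-o--o-o-
oooo-o--o-o-o-o--o-o--
ooo-o--o-o-o-o--o-o--o
oo-o--o-o-o-o--o-o--o-
count of o: 10

10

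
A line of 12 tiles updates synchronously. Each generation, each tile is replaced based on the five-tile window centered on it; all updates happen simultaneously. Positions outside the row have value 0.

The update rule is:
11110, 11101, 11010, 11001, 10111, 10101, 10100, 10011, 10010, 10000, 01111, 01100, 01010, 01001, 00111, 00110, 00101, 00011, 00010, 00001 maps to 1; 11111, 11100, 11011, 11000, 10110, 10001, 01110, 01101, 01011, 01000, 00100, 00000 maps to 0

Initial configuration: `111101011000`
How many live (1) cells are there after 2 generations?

111111001010
110010111110
count of 1: 8

8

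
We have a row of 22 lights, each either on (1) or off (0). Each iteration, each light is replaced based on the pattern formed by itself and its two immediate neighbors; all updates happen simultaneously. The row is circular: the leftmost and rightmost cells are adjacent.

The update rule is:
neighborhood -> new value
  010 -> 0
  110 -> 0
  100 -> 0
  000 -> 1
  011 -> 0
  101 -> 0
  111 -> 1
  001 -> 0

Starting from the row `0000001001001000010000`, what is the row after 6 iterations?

1111111100000110000011

1111100000000011000111
1111001111111000010011
1110000111110011000001
1100110011100000011100
0000000001001111001000
1111111100000110000011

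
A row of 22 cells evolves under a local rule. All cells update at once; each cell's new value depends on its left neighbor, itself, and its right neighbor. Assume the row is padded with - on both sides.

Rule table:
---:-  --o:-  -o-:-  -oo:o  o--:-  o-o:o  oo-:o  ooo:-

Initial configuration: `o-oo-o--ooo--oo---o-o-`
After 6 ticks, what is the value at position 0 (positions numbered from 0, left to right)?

-

tick 1: -oooo---o-o--oo----o--
tick 2: -o--o----o---oo-------
tick 3: -------------oo-------
tick 4: -------------oo-------  (fixed point — unchanged through tick 6)
position 0 holds -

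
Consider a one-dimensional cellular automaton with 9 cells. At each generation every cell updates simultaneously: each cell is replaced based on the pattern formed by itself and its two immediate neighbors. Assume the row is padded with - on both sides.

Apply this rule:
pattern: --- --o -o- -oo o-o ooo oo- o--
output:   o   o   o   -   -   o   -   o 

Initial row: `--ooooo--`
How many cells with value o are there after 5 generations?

generation 1: oo-ooo-oo
generation 2: ----o----
generation 3: ooooooooo
generation 4: -ooooooo-
generation 5: o-ooooo-o
count of o: 7

7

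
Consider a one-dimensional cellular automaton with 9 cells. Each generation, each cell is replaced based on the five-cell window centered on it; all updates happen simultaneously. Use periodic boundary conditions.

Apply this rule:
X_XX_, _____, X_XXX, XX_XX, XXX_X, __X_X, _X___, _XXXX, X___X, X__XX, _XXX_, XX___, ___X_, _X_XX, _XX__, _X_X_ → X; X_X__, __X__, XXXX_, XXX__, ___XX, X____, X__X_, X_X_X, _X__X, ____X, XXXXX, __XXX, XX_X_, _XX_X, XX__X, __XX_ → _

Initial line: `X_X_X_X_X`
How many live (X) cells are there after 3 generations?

4

___X_X_XX
XXXXX_XXX
____XXXX_
count of X: 4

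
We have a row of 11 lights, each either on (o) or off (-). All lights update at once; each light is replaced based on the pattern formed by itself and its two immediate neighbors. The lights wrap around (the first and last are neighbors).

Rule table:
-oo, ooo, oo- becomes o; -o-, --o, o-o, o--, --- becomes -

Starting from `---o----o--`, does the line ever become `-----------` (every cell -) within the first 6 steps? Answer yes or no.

step 1: -----------
all cells are - at step 1

yes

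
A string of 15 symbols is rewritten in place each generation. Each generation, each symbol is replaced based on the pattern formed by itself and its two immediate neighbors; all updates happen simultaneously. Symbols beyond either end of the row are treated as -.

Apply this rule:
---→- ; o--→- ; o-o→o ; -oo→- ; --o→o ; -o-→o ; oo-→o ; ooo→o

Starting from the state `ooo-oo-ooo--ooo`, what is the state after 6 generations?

oo-oo-ooo-oo-oo

-ooo-oo-oo-o-oo
o-ooo-oo-oooo-o
oo-ooo-oo-ooooo
-oo-ooo-oo-oooo
o-oo-ooo-oo-ooo
oo-oo-ooo-oo-oo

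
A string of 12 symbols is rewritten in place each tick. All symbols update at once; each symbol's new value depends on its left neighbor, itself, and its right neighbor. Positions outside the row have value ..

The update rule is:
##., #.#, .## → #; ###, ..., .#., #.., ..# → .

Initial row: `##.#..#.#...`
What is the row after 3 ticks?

###....#....
#.#.........
.#..........

.#..........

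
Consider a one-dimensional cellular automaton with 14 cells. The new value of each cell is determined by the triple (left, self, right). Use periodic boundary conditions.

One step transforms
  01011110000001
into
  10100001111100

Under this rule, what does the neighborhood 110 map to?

At position 6 the neighborhood is 110; the next row has 0 there.

0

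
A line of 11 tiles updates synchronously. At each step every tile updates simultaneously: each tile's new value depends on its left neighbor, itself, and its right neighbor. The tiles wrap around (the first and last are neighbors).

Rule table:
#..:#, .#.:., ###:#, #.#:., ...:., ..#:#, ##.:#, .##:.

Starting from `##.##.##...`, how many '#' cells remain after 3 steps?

4

.#..#..##.#
..##.##.#..
.#.#..#..#.
count of #: 4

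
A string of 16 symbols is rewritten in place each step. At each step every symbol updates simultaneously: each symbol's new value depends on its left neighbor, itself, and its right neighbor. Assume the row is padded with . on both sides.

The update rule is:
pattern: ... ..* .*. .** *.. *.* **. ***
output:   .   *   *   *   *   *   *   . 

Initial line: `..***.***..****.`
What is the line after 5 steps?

.**.***.****..**
*****.***..*****
*...***.****...*
**.**.***..**.**
*******.********

*******.********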